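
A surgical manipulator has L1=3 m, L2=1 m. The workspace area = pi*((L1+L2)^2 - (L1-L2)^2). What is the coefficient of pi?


Given: L1 = 3, L2 = 1
(L1+L2)^2 = (4)^2 = 16
(L1-L2)^2 = (2)^2 = 4
Difference = 16 - 4 = 12
This equals 4*L1*L2 = 4*3*1 = 12
Workspace area = 12*pi

12


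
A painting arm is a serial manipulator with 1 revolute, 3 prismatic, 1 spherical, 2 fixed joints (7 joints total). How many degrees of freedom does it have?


Given: serial robot with 1 revolute, 3 prismatic, 1 spherical, 2 fixed joints
DOF contribution per joint type: revolute=1, prismatic=1, spherical=3, fixed=0
DOF = 1*1 + 3*1 + 1*3 + 2*0
DOF = 7

7


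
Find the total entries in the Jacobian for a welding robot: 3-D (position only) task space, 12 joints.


Given: task space dimension = 3, joints = 12
Jacobian is a 3 x 12 matrix
Total entries = rows * columns
Total = 3 * 12
Total = 36

36


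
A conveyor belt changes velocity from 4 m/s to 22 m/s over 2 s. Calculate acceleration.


Given: initial velocity v0 = 4 m/s, final velocity v = 22 m/s, time t = 2 s
Using a = (v - v0) / t
a = (22 - 4) / 2
a = 18 / 2
a = 9 m/s^2

9 m/s^2


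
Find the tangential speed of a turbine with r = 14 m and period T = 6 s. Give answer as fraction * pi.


Given: radius r = 14 m, period T = 6 s
Using v = 2*pi*r / T
v = 2*pi*14 / 6
v = 28*pi / 6
v = 14/3*pi m/s

14/3*pi m/s


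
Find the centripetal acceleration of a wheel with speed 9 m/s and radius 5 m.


Given: v = 9 m/s, r = 5 m
Using a_c = v^2 / r
a_c = 9^2 / 5
a_c = 81 / 5
a_c = 81/5 m/s^2

81/5 m/s^2


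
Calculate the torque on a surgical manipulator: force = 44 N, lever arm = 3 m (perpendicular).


Given: F = 44 N, r = 3 m, angle = 90 deg (perpendicular)
Using tau = F * r * sin(90)
sin(90) = 1
tau = 44 * 3 * 1
tau = 132 Nm

132 Nm


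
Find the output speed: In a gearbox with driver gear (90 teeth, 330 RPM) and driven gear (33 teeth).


Given: N1 = 90 teeth, w1 = 330 RPM, N2 = 33 teeth
Using N1*w1 = N2*w2
w2 = N1*w1 / N2
w2 = 90*330 / 33
w2 = 29700 / 33
w2 = 900 RPM

900 RPM


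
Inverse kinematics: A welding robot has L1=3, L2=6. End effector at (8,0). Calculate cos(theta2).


Given: L1 = 3, L2 = 6, target (x, y) = (8, 0)
Using cos(theta2) = (x^2 + y^2 - L1^2 - L2^2) / (2*L1*L2)
x^2 + y^2 = 8^2 + 0 = 64
L1^2 + L2^2 = 9 + 36 = 45
Numerator = 64 - 45 = 19
Denominator = 2*3*6 = 36
cos(theta2) = 19/36 = 19/36

19/36


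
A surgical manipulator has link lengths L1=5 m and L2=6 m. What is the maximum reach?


Given: L1 = 5 m, L2 = 6 m
For a 2-link planar arm, max reach = L1 + L2 (fully extended)
Max reach = 5 + 6
Max reach = 11 m

11 m


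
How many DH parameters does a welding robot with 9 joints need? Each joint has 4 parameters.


Given: 9 joints, 4 DH parameters per joint (d, theta, a, alpha)
Total DH parameters = number_of_joints * 4
Total = 9 * 4
Total = 36

36


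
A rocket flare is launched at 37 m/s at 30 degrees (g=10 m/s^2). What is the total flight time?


Given: v0 = 37 m/s, theta = 30 deg, g = 10 m/s^2
sin(30) = 1/2
Using T = 2*v0*sin(theta) / g
T = 2*37*1/2 / 10
T = 37 / 10
T = 37/10 s

37/10 s


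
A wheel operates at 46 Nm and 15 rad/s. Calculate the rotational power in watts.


Given: tau = 46 Nm, omega = 15 rad/s
Using P = tau * omega
P = 46 * 15
P = 690 W

690 W


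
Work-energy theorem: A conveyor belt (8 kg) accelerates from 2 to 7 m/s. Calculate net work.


Given: m = 8 kg, v0 = 2 m/s, v = 7 m/s
Using W = (1/2)*m*(v^2 - v0^2)
v^2 = 7^2 = 49
v0^2 = 2^2 = 4
v^2 - v0^2 = 49 - 4 = 45
W = (1/2)*8*45 = 180 J

180 J


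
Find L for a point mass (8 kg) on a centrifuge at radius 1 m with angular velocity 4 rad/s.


Given: m = 8 kg, r = 1 m, omega = 4 rad/s
For a point mass: I = m*r^2
I = 8*1^2 = 8*1 = 8
L = I*omega = 8*4
L = 32 kg*m^2/s

32 kg*m^2/s


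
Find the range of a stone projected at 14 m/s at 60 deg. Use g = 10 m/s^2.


Given: v0 = 14 m/s, theta = 60 deg, g = 10 m/s^2
sin(2*60) = sin(120) = sqrt(3)/2
Using R = v0^2 * sin(2*theta) / g
R = 14^2 * (sqrt(3)/2) / 10
R = 196 * sqrt(3) / 20
R = 49/5*sqrt(3) m

49/5*sqrt(3) m


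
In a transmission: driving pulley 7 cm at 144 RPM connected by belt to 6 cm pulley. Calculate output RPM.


Given: D1 = 7 cm, w1 = 144 RPM, D2 = 6 cm
Using D1*w1 = D2*w2
w2 = D1*w1 / D2
w2 = 7*144 / 6
w2 = 1008 / 6
w2 = 168 RPM

168 RPM


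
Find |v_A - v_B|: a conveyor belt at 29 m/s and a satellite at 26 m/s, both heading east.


Given: v_A = 29 m/s east, v_B = 26 m/s east
Both move in the same direction; relative speed = |v_A - v_B|
|29 - 26| = |3|
= 3 m/s

3 m/s


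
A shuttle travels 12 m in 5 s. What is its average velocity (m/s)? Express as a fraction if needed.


Given: distance d = 12 m, time t = 5 s
Using v = d / t
v = 12 / 5
v = 12/5 m/s

12/5 m/s


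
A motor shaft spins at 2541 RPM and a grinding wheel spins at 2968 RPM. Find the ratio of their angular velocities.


Given: RPM_A = 2541, RPM_B = 2968
omega = 2*pi*RPM/60, so omega_A/omega_B = RPM_A / RPM_B
omega_A/omega_B = 2541 / 2968
omega_A/omega_B = 363/424

363/424


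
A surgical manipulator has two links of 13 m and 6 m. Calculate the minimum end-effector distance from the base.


Given: L1 = 13 m, L2 = 6 m
For a 2-link planar arm, min reach = |L1 - L2| (second link folded back)
Min reach = |13 - 6|
Min reach = 7 m

7 m


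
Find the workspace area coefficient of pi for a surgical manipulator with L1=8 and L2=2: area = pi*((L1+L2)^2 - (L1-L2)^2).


Given: L1 = 8, L2 = 2
(L1+L2)^2 = (10)^2 = 100
(L1-L2)^2 = (6)^2 = 36
Difference = 100 - 36 = 64
This equals 4*L1*L2 = 4*8*2 = 64
Workspace area = 64*pi

64


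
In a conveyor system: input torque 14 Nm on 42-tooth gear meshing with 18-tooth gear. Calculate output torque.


Given: N1 = 42, N2 = 18, T1 = 14 Nm
Using T2/T1 = N2/N1
T2 = T1 * N2 / N1
T2 = 14 * 18 / 42
T2 = 252 / 42
T2 = 6 Nm

6 Nm


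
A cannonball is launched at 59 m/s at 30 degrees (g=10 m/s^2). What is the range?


Given: v0 = 59 m/s, theta = 30 deg, g = 10 m/s^2
sin(2*30) = sin(60) = sqrt(3)/2
Using R = v0^2 * sin(2*theta) / g
R = 59^2 * (sqrt(3)/2) / 10
R = 3481 * sqrt(3) / 20
R = 3481/20*sqrt(3) m

3481/20*sqrt(3) m


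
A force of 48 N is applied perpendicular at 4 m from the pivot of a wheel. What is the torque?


Given: F = 48 N, r = 4 m, angle = 90 deg (perpendicular)
Using tau = F * r * sin(90)
sin(90) = 1
tau = 48 * 4 * 1
tau = 192 Nm

192 Nm


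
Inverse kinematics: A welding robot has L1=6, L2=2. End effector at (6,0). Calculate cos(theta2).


Given: L1 = 6, L2 = 2, target (x, y) = (6, 0)
Using cos(theta2) = (x^2 + y^2 - L1^2 - L2^2) / (2*L1*L2)
x^2 + y^2 = 6^2 + 0 = 36
L1^2 + L2^2 = 36 + 4 = 40
Numerator = 36 - 40 = -4
Denominator = 2*6*2 = 24
cos(theta2) = -4/24 = -1/6

-1/6


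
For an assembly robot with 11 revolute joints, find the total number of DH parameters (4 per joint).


Given: 11 joints, 4 DH parameters per joint (d, theta, a, alpha)
Total DH parameters = number_of_joints * 4
Total = 11 * 4
Total = 44

44


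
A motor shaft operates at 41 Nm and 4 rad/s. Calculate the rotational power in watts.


Given: tau = 41 Nm, omega = 4 rad/s
Using P = tau * omega
P = 41 * 4
P = 164 W

164 W


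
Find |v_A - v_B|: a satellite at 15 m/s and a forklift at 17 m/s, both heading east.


Given: v_A = 15 m/s east, v_B = 17 m/s east
Both move in the same direction; relative speed = |v_A - v_B|
|15 - 17| = |-2|
= 2 m/s

2 m/s


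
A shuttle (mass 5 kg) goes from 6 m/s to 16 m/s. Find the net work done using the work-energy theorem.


Given: m = 5 kg, v0 = 6 m/s, v = 16 m/s
Using W = (1/2)*m*(v^2 - v0^2)
v^2 = 16^2 = 256
v0^2 = 6^2 = 36
v^2 - v0^2 = 256 - 36 = 220
W = (1/2)*5*220 = 550 J

550 J


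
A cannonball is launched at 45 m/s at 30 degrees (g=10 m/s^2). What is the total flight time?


Given: v0 = 45 m/s, theta = 30 deg, g = 10 m/s^2
sin(30) = 1/2
Using T = 2*v0*sin(theta) / g
T = 2*45*1/2 / 10
T = 45 / 10
T = 9/2 s

9/2 s


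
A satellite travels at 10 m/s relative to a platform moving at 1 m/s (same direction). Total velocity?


Given: object velocity = 10 m/s, platform velocity = 1 m/s (same direction)
Using classical velocity addition: v_total = v_object + v_platform
v_total = 10 + 1
v_total = 11 m/s

11 m/s


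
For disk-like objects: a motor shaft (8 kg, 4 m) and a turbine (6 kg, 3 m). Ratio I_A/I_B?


Given: M1=8 kg, R1=4 m, M2=6 kg, R2=3 m
For a disk: I = (1/2)*M*R^2, so I_A/I_B = (M1*R1^2)/(M2*R2^2)
M1*R1^2 = 8*16 = 128
M2*R2^2 = 6*9 = 54
I_A/I_B = 128/54 = 64/27

64/27


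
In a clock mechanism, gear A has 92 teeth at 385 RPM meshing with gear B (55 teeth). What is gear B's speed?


Given: N1 = 92 teeth, w1 = 385 RPM, N2 = 55 teeth
Using N1*w1 = N2*w2
w2 = N1*w1 / N2
w2 = 92*385 / 55
w2 = 35420 / 55
w2 = 644 RPM

644 RPM


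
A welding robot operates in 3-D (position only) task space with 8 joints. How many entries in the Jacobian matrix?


Given: task space dimension = 3, joints = 8
Jacobian is a 3 x 8 matrix
Total entries = rows * columns
Total = 3 * 8
Total = 24

24


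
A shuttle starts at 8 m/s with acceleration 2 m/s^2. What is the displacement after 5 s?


Given: v0 = 8 m/s, a = 2 m/s^2, t = 5 s
Using s = v0*t + (1/2)*a*t^2
s = 8*5 + (1/2)*2*5^2
s = 40 + (1/2)*50
s = 40 + 25
s = 65

65 m


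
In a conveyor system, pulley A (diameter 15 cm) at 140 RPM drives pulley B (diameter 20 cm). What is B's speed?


Given: D1 = 15 cm, w1 = 140 RPM, D2 = 20 cm
Using D1*w1 = D2*w2
w2 = D1*w1 / D2
w2 = 15*140 / 20
w2 = 2100 / 20
w2 = 105 RPM

105 RPM


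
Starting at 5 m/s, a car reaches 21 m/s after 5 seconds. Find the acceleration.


Given: initial velocity v0 = 5 m/s, final velocity v = 21 m/s, time t = 5 s
Using a = (v - v0) / t
a = (21 - 5) / 5
a = 16 / 5
a = 16/5 m/s^2

16/5 m/s^2


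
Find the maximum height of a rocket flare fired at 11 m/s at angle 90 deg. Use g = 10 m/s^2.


Given: v0 = 11 m/s, theta = 90 deg, g = 10 m/s^2
sin^2(90) = 1
Using H = v0^2 * sin^2(theta) / (2*g)
H = 11^2 * 1 / (2*10)
H = 121 * 1 / 20
H = 121 / 20
H = 121/20 m

121/20 m


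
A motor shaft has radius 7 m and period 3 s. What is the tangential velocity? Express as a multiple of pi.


Given: radius r = 7 m, period T = 3 s
Using v = 2*pi*r / T
v = 2*pi*7 / 3
v = 14*pi / 3
v = 14/3*pi m/s

14/3*pi m/s


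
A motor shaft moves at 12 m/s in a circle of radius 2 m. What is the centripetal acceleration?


Given: v = 12 m/s, r = 2 m
Using a_c = v^2 / r
a_c = 12^2 / 2
a_c = 144 / 2
a_c = 72 m/s^2

72 m/s^2


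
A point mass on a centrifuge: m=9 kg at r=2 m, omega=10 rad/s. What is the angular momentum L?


Given: m = 9 kg, r = 2 m, omega = 10 rad/s
For a point mass: I = m*r^2
I = 9*2^2 = 9*4 = 36
L = I*omega = 36*10
L = 360 kg*m^2/s

360 kg*m^2/s


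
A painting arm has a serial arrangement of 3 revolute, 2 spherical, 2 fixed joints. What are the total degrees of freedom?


Given: serial robot with 3 revolute, 2 spherical, 2 fixed joints
DOF contribution per joint type: revolute=1, prismatic=1, spherical=3, fixed=0
DOF = 3*1 + 2*3 + 2*0
DOF = 9

9


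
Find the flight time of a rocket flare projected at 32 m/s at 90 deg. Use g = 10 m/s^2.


Given: v0 = 32 m/s, theta = 90 deg, g = 10 m/s^2
sin(90) = 1
Using T = 2*v0*sin(theta) / g
T = 2*32*1 / 10
T = 64 / 10
T = 32/5 s

32/5 s


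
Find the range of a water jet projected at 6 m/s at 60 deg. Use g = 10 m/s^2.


Given: v0 = 6 m/s, theta = 60 deg, g = 10 m/s^2
sin(2*60) = sin(120) = sqrt(3)/2
Using R = v0^2 * sin(2*theta) / g
R = 6^2 * (sqrt(3)/2) / 10
R = 36 * sqrt(3) / 20
R = 9/5*sqrt(3) m

9/5*sqrt(3) m


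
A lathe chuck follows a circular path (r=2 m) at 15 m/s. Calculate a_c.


Given: v = 15 m/s, r = 2 m
Using a_c = v^2 / r
a_c = 15^2 / 2
a_c = 225 / 2
a_c = 225/2 m/s^2

225/2 m/s^2


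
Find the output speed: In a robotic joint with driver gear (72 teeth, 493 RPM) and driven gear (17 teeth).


Given: N1 = 72 teeth, w1 = 493 RPM, N2 = 17 teeth
Using N1*w1 = N2*w2
w2 = N1*w1 / N2
w2 = 72*493 / 17
w2 = 35496 / 17
w2 = 2088 RPM

2088 RPM


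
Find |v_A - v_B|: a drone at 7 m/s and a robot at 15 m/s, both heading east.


Given: v_A = 7 m/s east, v_B = 15 m/s east
Both move in the same direction; relative speed = |v_A - v_B|
|7 - 15| = |-8|
= 8 m/s

8 m/s


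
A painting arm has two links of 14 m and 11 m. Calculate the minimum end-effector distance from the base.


Given: L1 = 14 m, L2 = 11 m
For a 2-link planar arm, min reach = |L1 - L2| (second link folded back)
Min reach = |14 - 11|
Min reach = 3 m

3 m


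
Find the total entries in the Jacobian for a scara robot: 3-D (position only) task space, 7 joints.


Given: task space dimension = 3, joints = 7
Jacobian is a 3 x 7 matrix
Total entries = rows * columns
Total = 3 * 7
Total = 21

21


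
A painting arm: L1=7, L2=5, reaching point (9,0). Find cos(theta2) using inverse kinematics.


Given: L1 = 7, L2 = 5, target (x, y) = (9, 0)
Using cos(theta2) = (x^2 + y^2 - L1^2 - L2^2) / (2*L1*L2)
x^2 + y^2 = 9^2 + 0 = 81
L1^2 + L2^2 = 49 + 25 = 74
Numerator = 81 - 74 = 7
Denominator = 2*7*5 = 70
cos(theta2) = 7/70 = 1/10

1/10


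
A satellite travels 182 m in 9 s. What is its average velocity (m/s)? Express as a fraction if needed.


Given: distance d = 182 m, time t = 9 s
Using v = d / t
v = 182 / 9
v = 182/9 m/s

182/9 m/s


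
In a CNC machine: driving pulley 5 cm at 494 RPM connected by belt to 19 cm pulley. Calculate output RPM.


Given: D1 = 5 cm, w1 = 494 RPM, D2 = 19 cm
Using D1*w1 = D2*w2
w2 = D1*w1 / D2
w2 = 5*494 / 19
w2 = 2470 / 19
w2 = 130 RPM

130 RPM


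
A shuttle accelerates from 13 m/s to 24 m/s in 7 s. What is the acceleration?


Given: initial velocity v0 = 13 m/s, final velocity v = 24 m/s, time t = 7 s
Using a = (v - v0) / t
a = (24 - 13) / 7
a = 11 / 7
a = 11/7 m/s^2

11/7 m/s^2


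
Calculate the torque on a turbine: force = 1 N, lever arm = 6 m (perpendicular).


Given: F = 1 N, r = 6 m, angle = 90 deg (perpendicular)
Using tau = F * r * sin(90)
sin(90) = 1
tau = 1 * 6 * 1
tau = 6 Nm

6 Nm


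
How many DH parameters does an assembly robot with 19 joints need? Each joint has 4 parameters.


Given: 19 joints, 4 DH parameters per joint (d, theta, a, alpha)
Total DH parameters = number_of_joints * 4
Total = 19 * 4
Total = 76

76


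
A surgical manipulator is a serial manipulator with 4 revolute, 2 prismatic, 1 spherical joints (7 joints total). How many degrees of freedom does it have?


Given: serial robot with 4 revolute, 2 prismatic, 1 spherical joints
DOF contribution per joint type: revolute=1, prismatic=1, spherical=3, fixed=0
DOF = 4*1 + 2*1 + 1*3
DOF = 9

9


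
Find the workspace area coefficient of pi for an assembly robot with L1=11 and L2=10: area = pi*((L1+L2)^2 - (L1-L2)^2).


Given: L1 = 11, L2 = 10
(L1+L2)^2 = (21)^2 = 441
(L1-L2)^2 = (1)^2 = 1
Difference = 441 - 1 = 440
This equals 4*L1*L2 = 4*11*10 = 440
Workspace area = 440*pi

440


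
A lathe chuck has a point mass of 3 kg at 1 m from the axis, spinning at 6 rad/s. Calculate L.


Given: m = 3 kg, r = 1 m, omega = 6 rad/s
For a point mass: I = m*r^2
I = 3*1^2 = 3*1 = 3
L = I*omega = 3*6
L = 18 kg*m^2/s

18 kg*m^2/s


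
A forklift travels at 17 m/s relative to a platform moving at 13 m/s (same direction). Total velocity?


Given: object velocity = 17 m/s, platform velocity = 13 m/s (same direction)
Using classical velocity addition: v_total = v_object + v_platform
v_total = 17 + 13
v_total = 30 m/s

30 m/s


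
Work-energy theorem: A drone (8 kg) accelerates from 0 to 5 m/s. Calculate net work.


Given: m = 8 kg, v0 = 0 m/s, v = 5 m/s
Using W = (1/2)*m*(v^2 - v0^2)
v^2 = 5^2 = 25
v0^2 = 0^2 = 0
v^2 - v0^2 = 25 - 0 = 25
W = (1/2)*8*25 = 100 J

100 J


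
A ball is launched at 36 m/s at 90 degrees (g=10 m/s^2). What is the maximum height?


Given: v0 = 36 m/s, theta = 90 deg, g = 10 m/s^2
sin^2(90) = 1
Using H = v0^2 * sin^2(theta) / (2*g)
H = 36^2 * 1 / (2*10)
H = 1296 * 1 / 20
H = 1296 / 20
H = 324/5 m

324/5 m


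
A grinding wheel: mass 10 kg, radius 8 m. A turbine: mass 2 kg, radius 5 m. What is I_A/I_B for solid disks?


Given: M1=10 kg, R1=8 m, M2=2 kg, R2=5 m
For a disk: I = (1/2)*M*R^2, so I_A/I_B = (M1*R1^2)/(M2*R2^2)
M1*R1^2 = 10*64 = 640
M2*R2^2 = 2*25 = 50
I_A/I_B = 640/50 = 64/5

64/5


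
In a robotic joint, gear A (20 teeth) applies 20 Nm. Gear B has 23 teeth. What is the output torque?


Given: N1 = 20, N2 = 23, T1 = 20 Nm
Using T2/T1 = N2/N1
T2 = T1 * N2 / N1
T2 = 20 * 23 / 20
T2 = 460 / 20
T2 = 23 Nm

23 Nm


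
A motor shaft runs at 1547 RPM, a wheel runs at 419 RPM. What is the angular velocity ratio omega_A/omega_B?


Given: RPM_A = 1547, RPM_B = 419
omega = 2*pi*RPM/60, so omega_A/omega_B = RPM_A / RPM_B
omega_A/omega_B = 1547 / 419
omega_A/omega_B = 1547/419

1547/419


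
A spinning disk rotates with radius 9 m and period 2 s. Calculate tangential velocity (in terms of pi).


Given: radius r = 9 m, period T = 2 s
Using v = 2*pi*r / T
v = 2*pi*9 / 2
v = 18*pi / 2
v = 9*pi m/s

9*pi m/s


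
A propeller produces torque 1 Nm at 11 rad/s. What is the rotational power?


Given: tau = 1 Nm, omega = 11 rad/s
Using P = tau * omega
P = 1 * 11
P = 11 W

11 W


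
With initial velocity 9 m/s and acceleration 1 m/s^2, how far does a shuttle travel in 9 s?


Given: v0 = 9 m/s, a = 1 m/s^2, t = 9 s
Using s = v0*t + (1/2)*a*t^2
s = 9*9 + (1/2)*1*9^2
s = 81 + (1/2)*81
s = 81 + 81/2
s = 243/2

243/2 m


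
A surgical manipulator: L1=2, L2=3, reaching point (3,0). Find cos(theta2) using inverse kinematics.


Given: L1 = 2, L2 = 3, target (x, y) = (3, 0)
Using cos(theta2) = (x^2 + y^2 - L1^2 - L2^2) / (2*L1*L2)
x^2 + y^2 = 3^2 + 0 = 9
L1^2 + L2^2 = 4 + 9 = 13
Numerator = 9 - 13 = -4
Denominator = 2*2*3 = 12
cos(theta2) = -4/12 = -1/3

-1/3


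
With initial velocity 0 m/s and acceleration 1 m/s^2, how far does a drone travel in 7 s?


Given: v0 = 0 m/s, a = 1 m/s^2, t = 7 s
Using s = v0*t + (1/2)*a*t^2
s = 0*7 + (1/2)*1*7^2
s = 0 + (1/2)*49
s = 0 + 49/2
s = 49/2

49/2 m


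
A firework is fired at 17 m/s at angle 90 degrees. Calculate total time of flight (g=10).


Given: v0 = 17 m/s, theta = 90 deg, g = 10 m/s^2
sin(90) = 1
Using T = 2*v0*sin(theta) / g
T = 2*17*1 / 10
T = 34 / 10
T = 17/5 s

17/5 s


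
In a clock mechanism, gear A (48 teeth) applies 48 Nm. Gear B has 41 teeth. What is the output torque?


Given: N1 = 48, N2 = 41, T1 = 48 Nm
Using T2/T1 = N2/N1
T2 = T1 * N2 / N1
T2 = 48 * 41 / 48
T2 = 1968 / 48
T2 = 41 Nm

41 Nm


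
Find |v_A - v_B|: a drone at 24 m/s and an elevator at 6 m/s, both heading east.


Given: v_A = 24 m/s east, v_B = 6 m/s east
Both move in the same direction; relative speed = |v_A - v_B|
|24 - 6| = |18|
= 18 m/s

18 m/s


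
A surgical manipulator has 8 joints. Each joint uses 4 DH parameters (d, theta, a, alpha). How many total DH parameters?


Given: 8 joints, 4 DH parameters per joint (d, theta, a, alpha)
Total DH parameters = number_of_joints * 4
Total = 8 * 4
Total = 32

32


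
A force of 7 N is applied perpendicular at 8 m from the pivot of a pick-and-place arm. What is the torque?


Given: F = 7 N, r = 8 m, angle = 90 deg (perpendicular)
Using tau = F * r * sin(90)
sin(90) = 1
tau = 7 * 8 * 1
tau = 56 Nm

56 Nm


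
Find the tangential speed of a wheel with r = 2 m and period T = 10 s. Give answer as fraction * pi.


Given: radius r = 2 m, period T = 10 s
Using v = 2*pi*r / T
v = 2*pi*2 / 10
v = 4*pi / 10
v = 2/5*pi m/s

2/5*pi m/s


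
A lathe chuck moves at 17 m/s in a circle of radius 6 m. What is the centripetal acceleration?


Given: v = 17 m/s, r = 6 m
Using a_c = v^2 / r
a_c = 17^2 / 6
a_c = 289 / 6
a_c = 289/6 m/s^2

289/6 m/s^2


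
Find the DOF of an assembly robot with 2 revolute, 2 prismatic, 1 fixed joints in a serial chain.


Given: serial robot with 2 revolute, 2 prismatic, 1 fixed joints
DOF contribution per joint type: revolute=1, prismatic=1, spherical=3, fixed=0
DOF = 2*1 + 2*1 + 1*0
DOF = 4

4


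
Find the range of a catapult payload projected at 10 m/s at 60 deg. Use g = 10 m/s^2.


Given: v0 = 10 m/s, theta = 60 deg, g = 10 m/s^2
sin(2*60) = sin(120) = sqrt(3)/2
Using R = v0^2 * sin(2*theta) / g
R = 10^2 * (sqrt(3)/2) / 10
R = 100 * sqrt(3) / 20
R = 5*sqrt(3) m

5*sqrt(3) m


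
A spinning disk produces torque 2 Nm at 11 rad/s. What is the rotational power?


Given: tau = 2 Nm, omega = 11 rad/s
Using P = tau * omega
P = 2 * 11
P = 22 W

22 W


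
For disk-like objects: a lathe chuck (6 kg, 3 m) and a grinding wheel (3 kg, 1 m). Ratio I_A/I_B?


Given: M1=6 kg, R1=3 m, M2=3 kg, R2=1 m
For a disk: I = (1/2)*M*R^2, so I_A/I_B = (M1*R1^2)/(M2*R2^2)
M1*R1^2 = 6*9 = 54
M2*R2^2 = 3*1 = 3
I_A/I_B = 54/3 = 18

18


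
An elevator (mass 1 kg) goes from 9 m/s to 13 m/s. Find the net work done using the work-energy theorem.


Given: m = 1 kg, v0 = 9 m/s, v = 13 m/s
Using W = (1/2)*m*(v^2 - v0^2)
v^2 = 13^2 = 169
v0^2 = 9^2 = 81
v^2 - v0^2 = 169 - 81 = 88
W = (1/2)*1*88 = 44 J

44 J


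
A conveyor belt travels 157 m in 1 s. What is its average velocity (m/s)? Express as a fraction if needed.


Given: distance d = 157 m, time t = 1 s
Using v = d / t
v = 157 / 1
v = 157 m/s

157 m/s


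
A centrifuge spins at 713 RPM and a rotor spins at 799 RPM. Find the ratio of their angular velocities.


Given: RPM_A = 713, RPM_B = 799
omega = 2*pi*RPM/60, so omega_A/omega_B = RPM_A / RPM_B
omega_A/omega_B = 713 / 799
omega_A/omega_B = 713/799

713/799


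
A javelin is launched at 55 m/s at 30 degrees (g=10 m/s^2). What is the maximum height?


Given: v0 = 55 m/s, theta = 30 deg, g = 10 m/s^2
sin^2(30) = 1/4
Using H = v0^2 * sin^2(theta) / (2*g)
H = 55^2 * 1/4 / (2*10)
H = 3025 * 1/4 / 20
H = 3025/4 / 20
H = 605/16 m

605/16 m


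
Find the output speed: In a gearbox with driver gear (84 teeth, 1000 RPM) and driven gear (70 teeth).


Given: N1 = 84 teeth, w1 = 1000 RPM, N2 = 70 teeth
Using N1*w1 = N2*w2
w2 = N1*w1 / N2
w2 = 84*1000 / 70
w2 = 84000 / 70
w2 = 1200 RPM

1200 RPM


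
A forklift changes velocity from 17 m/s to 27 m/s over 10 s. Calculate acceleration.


Given: initial velocity v0 = 17 m/s, final velocity v = 27 m/s, time t = 10 s
Using a = (v - v0) / t
a = (27 - 17) / 10
a = 10 / 10
a = 1 m/s^2

1 m/s^2


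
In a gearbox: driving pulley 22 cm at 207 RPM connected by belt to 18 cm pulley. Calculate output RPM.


Given: D1 = 22 cm, w1 = 207 RPM, D2 = 18 cm
Using D1*w1 = D2*w2
w2 = D1*w1 / D2
w2 = 22*207 / 18
w2 = 4554 / 18
w2 = 253 RPM

253 RPM


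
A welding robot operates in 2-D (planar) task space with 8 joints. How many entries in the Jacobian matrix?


Given: task space dimension = 2, joints = 8
Jacobian is a 2 x 8 matrix
Total entries = rows * columns
Total = 2 * 8
Total = 16

16


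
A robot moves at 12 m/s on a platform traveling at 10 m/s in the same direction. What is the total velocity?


Given: object velocity = 12 m/s, platform velocity = 10 m/s (same direction)
Using classical velocity addition: v_total = v_object + v_platform
v_total = 12 + 10
v_total = 22 m/s

22 m/s


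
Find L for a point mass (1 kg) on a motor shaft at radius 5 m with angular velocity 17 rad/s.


Given: m = 1 kg, r = 5 m, omega = 17 rad/s
For a point mass: I = m*r^2
I = 1*5^2 = 1*25 = 25
L = I*omega = 25*17
L = 425 kg*m^2/s

425 kg*m^2/s


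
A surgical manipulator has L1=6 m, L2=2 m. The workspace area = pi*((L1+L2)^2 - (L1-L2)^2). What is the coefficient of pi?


Given: L1 = 6, L2 = 2
(L1+L2)^2 = (8)^2 = 64
(L1-L2)^2 = (4)^2 = 16
Difference = 64 - 16 = 48
This equals 4*L1*L2 = 4*6*2 = 48
Workspace area = 48*pi

48


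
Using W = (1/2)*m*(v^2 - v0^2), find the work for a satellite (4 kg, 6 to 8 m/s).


Given: m = 4 kg, v0 = 6 m/s, v = 8 m/s
Using W = (1/2)*m*(v^2 - v0^2)
v^2 = 8^2 = 64
v0^2 = 6^2 = 36
v^2 - v0^2 = 64 - 36 = 28
W = (1/2)*4*28 = 56 J

56 J


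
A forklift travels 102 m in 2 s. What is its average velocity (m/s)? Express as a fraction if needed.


Given: distance d = 102 m, time t = 2 s
Using v = d / t
v = 102 / 2
v = 51 m/s

51 m/s


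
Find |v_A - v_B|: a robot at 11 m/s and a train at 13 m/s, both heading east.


Given: v_A = 11 m/s east, v_B = 13 m/s east
Both move in the same direction; relative speed = |v_A - v_B|
|11 - 13| = |-2|
= 2 m/s

2 m/s


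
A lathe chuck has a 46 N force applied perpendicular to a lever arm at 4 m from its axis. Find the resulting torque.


Given: F = 46 N, r = 4 m, angle = 90 deg (perpendicular)
Using tau = F * r * sin(90)
sin(90) = 1
tau = 46 * 4 * 1
tau = 184 Nm

184 Nm


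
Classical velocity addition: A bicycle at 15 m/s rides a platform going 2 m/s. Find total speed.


Given: object velocity = 15 m/s, platform velocity = 2 m/s (same direction)
Using classical velocity addition: v_total = v_object + v_platform
v_total = 15 + 2
v_total = 17 m/s

17 m/s


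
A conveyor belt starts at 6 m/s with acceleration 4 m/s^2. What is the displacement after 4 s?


Given: v0 = 6 m/s, a = 4 m/s^2, t = 4 s
Using s = v0*t + (1/2)*a*t^2
s = 6*4 + (1/2)*4*4^2
s = 24 + (1/2)*64
s = 24 + 32
s = 56

56 m


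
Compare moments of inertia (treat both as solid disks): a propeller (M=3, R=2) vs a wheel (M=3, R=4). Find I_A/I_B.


Given: M1=3 kg, R1=2 m, M2=3 kg, R2=4 m
For a disk: I = (1/2)*M*R^2, so I_A/I_B = (M1*R1^2)/(M2*R2^2)
M1*R1^2 = 3*4 = 12
M2*R2^2 = 3*16 = 48
I_A/I_B = 12/48 = 1/4

1/4


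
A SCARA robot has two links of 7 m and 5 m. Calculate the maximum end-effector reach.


Given: L1 = 7 m, L2 = 5 m
For a 2-link planar arm, max reach = L1 + L2 (fully extended)
Max reach = 7 + 5
Max reach = 12 m

12 m


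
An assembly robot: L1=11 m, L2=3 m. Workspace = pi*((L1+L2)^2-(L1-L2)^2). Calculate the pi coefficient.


Given: L1 = 11, L2 = 3
(L1+L2)^2 = (14)^2 = 196
(L1-L2)^2 = (8)^2 = 64
Difference = 196 - 64 = 132
This equals 4*L1*L2 = 4*11*3 = 132
Workspace area = 132*pi

132


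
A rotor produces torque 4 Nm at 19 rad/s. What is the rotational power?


Given: tau = 4 Nm, omega = 19 rad/s
Using P = tau * omega
P = 4 * 19
P = 76 W

76 W


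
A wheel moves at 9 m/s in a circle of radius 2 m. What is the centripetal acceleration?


Given: v = 9 m/s, r = 2 m
Using a_c = v^2 / r
a_c = 9^2 / 2
a_c = 81 / 2
a_c = 81/2 m/s^2

81/2 m/s^2


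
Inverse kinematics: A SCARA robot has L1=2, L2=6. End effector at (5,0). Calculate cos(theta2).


Given: L1 = 2, L2 = 6, target (x, y) = (5, 0)
Using cos(theta2) = (x^2 + y^2 - L1^2 - L2^2) / (2*L1*L2)
x^2 + y^2 = 5^2 + 0 = 25
L1^2 + L2^2 = 4 + 36 = 40
Numerator = 25 - 40 = -15
Denominator = 2*2*6 = 24
cos(theta2) = -15/24 = -5/8

-5/8


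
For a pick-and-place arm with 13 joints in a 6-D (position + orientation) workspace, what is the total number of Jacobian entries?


Given: task space dimension = 6, joints = 13
Jacobian is a 6 x 13 matrix
Total entries = rows * columns
Total = 6 * 13
Total = 78

78


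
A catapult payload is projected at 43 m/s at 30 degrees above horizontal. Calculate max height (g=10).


Given: v0 = 43 m/s, theta = 30 deg, g = 10 m/s^2
sin^2(30) = 1/4
Using H = v0^2 * sin^2(theta) / (2*g)
H = 43^2 * 1/4 / (2*10)
H = 1849 * 1/4 / 20
H = 1849/4 / 20
H = 1849/80 m

1849/80 m


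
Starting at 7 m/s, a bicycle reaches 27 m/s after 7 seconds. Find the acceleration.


Given: initial velocity v0 = 7 m/s, final velocity v = 27 m/s, time t = 7 s
Using a = (v - v0) / t
a = (27 - 7) / 7
a = 20 / 7
a = 20/7 m/s^2

20/7 m/s^2


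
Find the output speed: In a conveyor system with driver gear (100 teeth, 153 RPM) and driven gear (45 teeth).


Given: N1 = 100 teeth, w1 = 153 RPM, N2 = 45 teeth
Using N1*w1 = N2*w2
w2 = N1*w1 / N2
w2 = 100*153 / 45
w2 = 15300 / 45
w2 = 340 RPM

340 RPM


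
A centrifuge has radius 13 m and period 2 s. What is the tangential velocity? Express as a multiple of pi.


Given: radius r = 13 m, period T = 2 s
Using v = 2*pi*r / T
v = 2*pi*13 / 2
v = 26*pi / 2
v = 13*pi m/s

13*pi m/s


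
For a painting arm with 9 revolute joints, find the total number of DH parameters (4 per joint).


Given: 9 joints, 4 DH parameters per joint (d, theta, a, alpha)
Total DH parameters = number_of_joints * 4
Total = 9 * 4
Total = 36

36


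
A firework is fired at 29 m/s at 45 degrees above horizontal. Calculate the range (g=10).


Given: v0 = 29 m/s, theta = 45 deg, g = 10 m/s^2
sin(2*45) = sin(90) = 1
Using R = v0^2 * sin(2*theta) / g
R = 29^2 * 1 / 10
R = 841 / 10
R = 841/10 m

841/10 m


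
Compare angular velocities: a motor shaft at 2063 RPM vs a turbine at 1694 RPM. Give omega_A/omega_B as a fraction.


Given: RPM_A = 2063, RPM_B = 1694
omega = 2*pi*RPM/60, so omega_A/omega_B = RPM_A / RPM_B
omega_A/omega_B = 2063 / 1694
omega_A/omega_B = 2063/1694

2063/1694


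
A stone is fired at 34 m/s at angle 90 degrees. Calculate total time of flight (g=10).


Given: v0 = 34 m/s, theta = 90 deg, g = 10 m/s^2
sin(90) = 1
Using T = 2*v0*sin(theta) / g
T = 2*34*1 / 10
T = 68 / 10
T = 34/5 s

34/5 s


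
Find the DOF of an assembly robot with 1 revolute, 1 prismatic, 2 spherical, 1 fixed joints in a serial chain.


Given: serial robot with 1 revolute, 1 prismatic, 2 spherical, 1 fixed joints
DOF contribution per joint type: revolute=1, prismatic=1, spherical=3, fixed=0
DOF = 1*1 + 1*1 + 2*3 + 1*0
DOF = 8

8


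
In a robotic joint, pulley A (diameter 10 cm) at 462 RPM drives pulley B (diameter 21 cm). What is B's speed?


Given: D1 = 10 cm, w1 = 462 RPM, D2 = 21 cm
Using D1*w1 = D2*w2
w2 = D1*w1 / D2
w2 = 10*462 / 21
w2 = 4620 / 21
w2 = 220 RPM

220 RPM


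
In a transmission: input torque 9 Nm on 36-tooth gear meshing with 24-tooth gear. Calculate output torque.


Given: N1 = 36, N2 = 24, T1 = 9 Nm
Using T2/T1 = N2/N1
T2 = T1 * N2 / N1
T2 = 9 * 24 / 36
T2 = 216 / 36
T2 = 6 Nm

6 Nm


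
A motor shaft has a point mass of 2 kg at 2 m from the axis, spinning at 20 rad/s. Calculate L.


Given: m = 2 kg, r = 2 m, omega = 20 rad/s
For a point mass: I = m*r^2
I = 2*2^2 = 2*4 = 8
L = I*omega = 8*20
L = 160 kg*m^2/s

160 kg*m^2/s


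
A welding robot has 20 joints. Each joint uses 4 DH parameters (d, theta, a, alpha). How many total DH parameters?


Given: 20 joints, 4 DH parameters per joint (d, theta, a, alpha)
Total DH parameters = number_of_joints * 4
Total = 20 * 4
Total = 80

80


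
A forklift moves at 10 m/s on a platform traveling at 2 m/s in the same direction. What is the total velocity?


Given: object velocity = 10 m/s, platform velocity = 2 m/s (same direction)
Using classical velocity addition: v_total = v_object + v_platform
v_total = 10 + 2
v_total = 12 m/s

12 m/s


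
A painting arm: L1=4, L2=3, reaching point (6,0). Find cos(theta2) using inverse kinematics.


Given: L1 = 4, L2 = 3, target (x, y) = (6, 0)
Using cos(theta2) = (x^2 + y^2 - L1^2 - L2^2) / (2*L1*L2)
x^2 + y^2 = 6^2 + 0 = 36
L1^2 + L2^2 = 16 + 9 = 25
Numerator = 36 - 25 = 11
Denominator = 2*4*3 = 24
cos(theta2) = 11/24 = 11/24

11/24


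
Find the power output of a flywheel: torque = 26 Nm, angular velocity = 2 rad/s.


Given: tau = 26 Nm, omega = 2 rad/s
Using P = tau * omega
P = 26 * 2
P = 52 W

52 W


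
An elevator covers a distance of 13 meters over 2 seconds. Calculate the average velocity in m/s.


Given: distance d = 13 m, time t = 2 s
Using v = d / t
v = 13 / 2
v = 13/2 m/s

13/2 m/s


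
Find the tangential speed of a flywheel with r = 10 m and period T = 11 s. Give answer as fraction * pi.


Given: radius r = 10 m, period T = 11 s
Using v = 2*pi*r / T
v = 2*pi*10 / 11
v = 20*pi / 11
v = 20/11*pi m/s

20/11*pi m/s


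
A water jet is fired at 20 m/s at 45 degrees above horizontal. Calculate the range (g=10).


Given: v0 = 20 m/s, theta = 45 deg, g = 10 m/s^2
sin(2*45) = sin(90) = 1
Using R = v0^2 * sin(2*theta) / g
R = 20^2 * 1 / 10
R = 400 / 10
R = 40 m

40 m


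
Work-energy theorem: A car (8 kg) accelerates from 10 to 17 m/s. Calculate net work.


Given: m = 8 kg, v0 = 10 m/s, v = 17 m/s
Using W = (1/2)*m*(v^2 - v0^2)
v^2 = 17^2 = 289
v0^2 = 10^2 = 100
v^2 - v0^2 = 289 - 100 = 189
W = (1/2)*8*189 = 756 J

756 J


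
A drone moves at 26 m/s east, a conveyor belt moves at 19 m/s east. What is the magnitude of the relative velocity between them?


Given: v_A = 26 m/s east, v_B = 19 m/s east
Both move in the same direction; relative speed = |v_A - v_B|
|26 - 19| = |7|
= 7 m/s

7 m/s


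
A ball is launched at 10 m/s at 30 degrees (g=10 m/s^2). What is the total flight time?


Given: v0 = 10 m/s, theta = 30 deg, g = 10 m/s^2
sin(30) = 1/2
Using T = 2*v0*sin(theta) / g
T = 2*10*1/2 / 10
T = 10 / 10
T = 1 s

1 s


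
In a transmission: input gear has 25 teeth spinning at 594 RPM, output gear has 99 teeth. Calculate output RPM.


Given: N1 = 25 teeth, w1 = 594 RPM, N2 = 99 teeth
Using N1*w1 = N2*w2
w2 = N1*w1 / N2
w2 = 25*594 / 99
w2 = 14850 / 99
w2 = 150 RPM

150 RPM


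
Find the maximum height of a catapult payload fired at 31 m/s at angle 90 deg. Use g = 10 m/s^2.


Given: v0 = 31 m/s, theta = 90 deg, g = 10 m/s^2
sin^2(90) = 1
Using H = v0^2 * sin^2(theta) / (2*g)
H = 31^2 * 1 / (2*10)
H = 961 * 1 / 20
H = 961 / 20
H = 961/20 m

961/20 m


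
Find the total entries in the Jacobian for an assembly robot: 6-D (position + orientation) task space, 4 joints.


Given: task space dimension = 6, joints = 4
Jacobian is a 6 x 4 matrix
Total entries = rows * columns
Total = 6 * 4
Total = 24

24


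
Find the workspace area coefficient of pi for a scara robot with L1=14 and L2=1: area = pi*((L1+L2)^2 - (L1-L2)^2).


Given: L1 = 14, L2 = 1
(L1+L2)^2 = (15)^2 = 225
(L1-L2)^2 = (13)^2 = 169
Difference = 225 - 169 = 56
This equals 4*L1*L2 = 4*14*1 = 56
Workspace area = 56*pi

56


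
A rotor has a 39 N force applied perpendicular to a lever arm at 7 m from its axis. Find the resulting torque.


Given: F = 39 N, r = 7 m, angle = 90 deg (perpendicular)
Using tau = F * r * sin(90)
sin(90) = 1
tau = 39 * 7 * 1
tau = 273 Nm

273 Nm


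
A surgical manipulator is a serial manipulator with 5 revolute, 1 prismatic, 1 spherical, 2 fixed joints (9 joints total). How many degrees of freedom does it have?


Given: serial robot with 5 revolute, 1 prismatic, 1 spherical, 2 fixed joints
DOF contribution per joint type: revolute=1, prismatic=1, spherical=3, fixed=0
DOF = 5*1 + 1*1 + 1*3 + 2*0
DOF = 9

9


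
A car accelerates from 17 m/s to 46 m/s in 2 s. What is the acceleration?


Given: initial velocity v0 = 17 m/s, final velocity v = 46 m/s, time t = 2 s
Using a = (v - v0) / t
a = (46 - 17) / 2
a = 29 / 2
a = 29/2 m/s^2

29/2 m/s^2


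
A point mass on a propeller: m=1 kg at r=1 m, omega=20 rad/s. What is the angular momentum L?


Given: m = 1 kg, r = 1 m, omega = 20 rad/s
For a point mass: I = m*r^2
I = 1*1^2 = 1*1 = 1
L = I*omega = 1*20
L = 20 kg*m^2/s

20 kg*m^2/s


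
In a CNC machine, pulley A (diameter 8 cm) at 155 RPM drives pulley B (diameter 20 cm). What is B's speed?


Given: D1 = 8 cm, w1 = 155 RPM, D2 = 20 cm
Using D1*w1 = D2*w2
w2 = D1*w1 / D2
w2 = 8*155 / 20
w2 = 1240 / 20
w2 = 62 RPM

62 RPM


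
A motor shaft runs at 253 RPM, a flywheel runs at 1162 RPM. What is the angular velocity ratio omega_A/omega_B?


Given: RPM_A = 253, RPM_B = 1162
omega = 2*pi*RPM/60, so omega_A/omega_B = RPM_A / RPM_B
omega_A/omega_B = 253 / 1162
omega_A/omega_B = 253/1162

253/1162


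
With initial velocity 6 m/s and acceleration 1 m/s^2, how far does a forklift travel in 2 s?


Given: v0 = 6 m/s, a = 1 m/s^2, t = 2 s
Using s = v0*t + (1/2)*a*t^2
s = 6*2 + (1/2)*1*2^2
s = 12 + (1/2)*4
s = 12 + 2
s = 14

14 m


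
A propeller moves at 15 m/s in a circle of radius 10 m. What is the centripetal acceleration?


Given: v = 15 m/s, r = 10 m
Using a_c = v^2 / r
a_c = 15^2 / 10
a_c = 225 / 10
a_c = 45/2 m/s^2

45/2 m/s^2


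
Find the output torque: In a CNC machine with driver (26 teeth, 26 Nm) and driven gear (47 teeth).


Given: N1 = 26, N2 = 47, T1 = 26 Nm
Using T2/T1 = N2/N1
T2 = T1 * N2 / N1
T2 = 26 * 47 / 26
T2 = 1222 / 26
T2 = 47 Nm

47 Nm


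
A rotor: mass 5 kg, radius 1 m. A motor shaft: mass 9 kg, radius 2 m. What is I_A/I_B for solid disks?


Given: M1=5 kg, R1=1 m, M2=9 kg, R2=2 m
For a disk: I = (1/2)*M*R^2, so I_A/I_B = (M1*R1^2)/(M2*R2^2)
M1*R1^2 = 5*1 = 5
M2*R2^2 = 9*4 = 36
I_A/I_B = 5/36 = 5/36

5/36


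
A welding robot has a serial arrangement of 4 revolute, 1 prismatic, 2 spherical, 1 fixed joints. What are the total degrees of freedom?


Given: serial robot with 4 revolute, 1 prismatic, 2 spherical, 1 fixed joints
DOF contribution per joint type: revolute=1, prismatic=1, spherical=3, fixed=0
DOF = 4*1 + 1*1 + 2*3 + 1*0
DOF = 11

11


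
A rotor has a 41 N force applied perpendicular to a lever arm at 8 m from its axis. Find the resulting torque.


Given: F = 41 N, r = 8 m, angle = 90 deg (perpendicular)
Using tau = F * r * sin(90)
sin(90) = 1
tau = 41 * 8 * 1
tau = 328 Nm

328 Nm


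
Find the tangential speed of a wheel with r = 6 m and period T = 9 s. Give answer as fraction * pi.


Given: radius r = 6 m, period T = 9 s
Using v = 2*pi*r / T
v = 2*pi*6 / 9
v = 12*pi / 9
v = 4/3*pi m/s

4/3*pi m/s


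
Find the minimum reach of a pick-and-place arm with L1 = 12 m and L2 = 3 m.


Given: L1 = 12 m, L2 = 3 m
For a 2-link planar arm, min reach = |L1 - L2| (second link folded back)
Min reach = |12 - 3|
Min reach = 9 m

9 m


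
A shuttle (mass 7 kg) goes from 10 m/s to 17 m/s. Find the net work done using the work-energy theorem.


Given: m = 7 kg, v0 = 10 m/s, v = 17 m/s
Using W = (1/2)*m*(v^2 - v0^2)
v^2 = 17^2 = 289
v0^2 = 10^2 = 100
v^2 - v0^2 = 289 - 100 = 189
W = (1/2)*7*189 = 1323/2 J

1323/2 J


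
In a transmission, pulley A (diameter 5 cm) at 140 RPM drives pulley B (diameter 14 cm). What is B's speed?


Given: D1 = 5 cm, w1 = 140 RPM, D2 = 14 cm
Using D1*w1 = D2*w2
w2 = D1*w1 / D2
w2 = 5*140 / 14
w2 = 700 / 14
w2 = 50 RPM

50 RPM


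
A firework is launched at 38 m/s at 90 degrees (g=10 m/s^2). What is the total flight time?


Given: v0 = 38 m/s, theta = 90 deg, g = 10 m/s^2
sin(90) = 1
Using T = 2*v0*sin(theta) / g
T = 2*38*1 / 10
T = 76 / 10
T = 38/5 s

38/5 s


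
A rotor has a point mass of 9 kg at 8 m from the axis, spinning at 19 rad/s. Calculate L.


Given: m = 9 kg, r = 8 m, omega = 19 rad/s
For a point mass: I = m*r^2
I = 9*8^2 = 9*64 = 576
L = I*omega = 576*19
L = 10944 kg*m^2/s

10944 kg*m^2/s


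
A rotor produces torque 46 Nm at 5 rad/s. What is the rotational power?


Given: tau = 46 Nm, omega = 5 rad/s
Using P = tau * omega
P = 46 * 5
P = 230 W

230 W


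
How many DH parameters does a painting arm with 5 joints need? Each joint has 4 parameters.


Given: 5 joints, 4 DH parameters per joint (d, theta, a, alpha)
Total DH parameters = number_of_joints * 4
Total = 5 * 4
Total = 20

20


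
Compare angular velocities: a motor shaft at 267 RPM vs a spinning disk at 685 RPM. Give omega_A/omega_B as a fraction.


Given: RPM_A = 267, RPM_B = 685
omega = 2*pi*RPM/60, so omega_A/omega_B = RPM_A / RPM_B
omega_A/omega_B = 267 / 685
omega_A/omega_B = 267/685

267/685


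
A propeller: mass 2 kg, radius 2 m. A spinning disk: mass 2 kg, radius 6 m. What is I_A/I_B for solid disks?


Given: M1=2 kg, R1=2 m, M2=2 kg, R2=6 m
For a disk: I = (1/2)*M*R^2, so I_A/I_B = (M1*R1^2)/(M2*R2^2)
M1*R1^2 = 2*4 = 8
M2*R2^2 = 2*36 = 72
I_A/I_B = 8/72 = 1/9

1/9


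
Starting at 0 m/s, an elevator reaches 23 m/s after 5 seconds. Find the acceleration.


Given: initial velocity v0 = 0 m/s, final velocity v = 23 m/s, time t = 5 s
Using a = (v - v0) / t
a = (23 - 0) / 5
a = 23 / 5
a = 23/5 m/s^2

23/5 m/s^2


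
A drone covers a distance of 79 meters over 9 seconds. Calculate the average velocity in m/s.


Given: distance d = 79 m, time t = 9 s
Using v = d / t
v = 79 / 9
v = 79/9 m/s

79/9 m/s
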